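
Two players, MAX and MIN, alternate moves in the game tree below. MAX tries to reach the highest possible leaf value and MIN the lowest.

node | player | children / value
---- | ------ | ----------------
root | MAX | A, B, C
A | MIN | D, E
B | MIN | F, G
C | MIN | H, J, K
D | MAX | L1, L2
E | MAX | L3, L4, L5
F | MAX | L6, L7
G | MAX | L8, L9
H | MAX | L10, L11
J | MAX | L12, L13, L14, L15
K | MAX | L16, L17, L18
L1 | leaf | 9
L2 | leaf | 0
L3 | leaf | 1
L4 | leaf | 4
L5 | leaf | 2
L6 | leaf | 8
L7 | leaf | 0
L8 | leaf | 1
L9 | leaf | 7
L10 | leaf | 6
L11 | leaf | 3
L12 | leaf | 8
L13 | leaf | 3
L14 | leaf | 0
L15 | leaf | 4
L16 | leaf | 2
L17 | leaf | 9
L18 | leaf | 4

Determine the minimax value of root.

D (MAX): max(9, 0) = 9
E (MAX): max(1, 4, 2) = 4
A (MIN): min(9, 4) = 4
F (MAX): max(8, 0) = 8
G (MAX): max(1, 7) = 7
B (MIN): min(8, 7) = 7
H (MAX): max(6, 3) = 6
J (MAX): max(8, 3, 0, 4) = 8
K (MAX): max(2, 9, 4) = 9
C (MIN): min(6, 8, 9) = 6
root (MAX): max(4, 7, 6) = 7

7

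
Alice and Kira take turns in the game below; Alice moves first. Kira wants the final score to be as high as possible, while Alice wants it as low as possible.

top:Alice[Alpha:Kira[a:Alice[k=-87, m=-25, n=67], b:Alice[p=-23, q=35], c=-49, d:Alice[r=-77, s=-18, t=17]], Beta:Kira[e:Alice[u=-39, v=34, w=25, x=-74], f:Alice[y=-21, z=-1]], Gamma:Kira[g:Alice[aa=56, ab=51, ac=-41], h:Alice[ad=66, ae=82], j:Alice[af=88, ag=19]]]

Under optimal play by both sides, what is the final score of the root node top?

a (Alice): min(-87, -25, 67) = -87
b (Alice): min(-23, 35) = -23
d (Alice): min(-77, -18, 17) = -77
Alpha (Kira): max(-87, -23, -49, -77) = -23
e (Alice): min(-39, 34, 25, -74) = -74
f (Alice): min(-21, -1) = -21
Beta (Kira): max(-74, -21) = -21
g (Alice): min(56, 51, -41) = -41
h (Alice): min(66, 82) = 66
j (Alice): min(88, 19) = 19
Gamma (Kira): max(-41, 66, 19) = 66
top (Alice): min(-23, -21, 66) = -23

-23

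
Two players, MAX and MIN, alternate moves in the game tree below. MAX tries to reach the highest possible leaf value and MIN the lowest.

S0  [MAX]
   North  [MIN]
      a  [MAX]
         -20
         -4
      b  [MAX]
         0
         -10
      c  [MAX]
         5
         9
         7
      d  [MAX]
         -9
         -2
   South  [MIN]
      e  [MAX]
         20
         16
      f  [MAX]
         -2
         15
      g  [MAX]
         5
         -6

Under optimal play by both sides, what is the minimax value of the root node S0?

a (MAX): max(-20, -4) = -4
b (MAX): max(0, -10) = 0
c (MAX): max(5, 9, 7) = 9
d (MAX): max(-9, -2) = -2
North (MIN): min(-4, 0, 9, -2) = -4
e (MAX): max(20, 16) = 20
f (MAX): max(-2, 15) = 15
g (MAX): max(5, -6) = 5
South (MIN): min(20, 15, 5) = 5
S0 (MAX): max(-4, 5) = 5

5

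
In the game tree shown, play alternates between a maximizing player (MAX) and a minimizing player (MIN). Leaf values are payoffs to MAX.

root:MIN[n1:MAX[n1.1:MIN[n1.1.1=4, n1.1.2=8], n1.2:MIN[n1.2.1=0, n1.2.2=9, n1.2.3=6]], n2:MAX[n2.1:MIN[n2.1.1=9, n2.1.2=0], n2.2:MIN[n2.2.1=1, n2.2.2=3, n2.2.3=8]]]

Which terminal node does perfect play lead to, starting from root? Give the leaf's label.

n2.2.1

n1.1 (MIN): min(4, 8) = 4
n1.2 (MIN): min(0, 9, 6) = 0
n1 (MAX): max(4, 0) = 4
n2.1 (MIN): min(9, 0) = 0
n2.2 (MIN): min(1, 3, 8) = 1
n2 (MAX): max(0, 1) = 1
root (MIN): min(4, 1) = 1
At root, MIN picks n2 (lowest: 1).
At n2, MAX picks n2.2 (highest: 1).
At n2.2, MIN picks n2.2.1 (lowest: 1).
Terminal value 1.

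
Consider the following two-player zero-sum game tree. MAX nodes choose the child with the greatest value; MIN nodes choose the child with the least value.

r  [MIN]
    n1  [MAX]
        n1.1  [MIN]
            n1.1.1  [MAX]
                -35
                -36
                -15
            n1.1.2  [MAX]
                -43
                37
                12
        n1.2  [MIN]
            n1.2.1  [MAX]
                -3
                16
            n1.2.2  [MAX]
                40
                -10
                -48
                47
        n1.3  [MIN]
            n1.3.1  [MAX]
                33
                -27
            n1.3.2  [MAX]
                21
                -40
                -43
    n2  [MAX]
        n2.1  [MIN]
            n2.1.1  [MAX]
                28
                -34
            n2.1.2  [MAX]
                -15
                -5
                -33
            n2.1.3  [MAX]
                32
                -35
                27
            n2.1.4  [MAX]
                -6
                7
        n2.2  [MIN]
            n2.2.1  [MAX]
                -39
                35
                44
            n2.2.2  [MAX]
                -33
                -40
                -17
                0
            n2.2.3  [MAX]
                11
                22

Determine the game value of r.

0

n1.1.1 (MAX): max(-35, -36, -15) = -15
n1.1.2 (MAX): max(-43, 37, 12) = 37
n1.1 (MIN): min(-15, 37) = -15
n1.2.1 (MAX): max(-3, 16) = 16
n1.2.2 (MAX): max(40, -10, -48, 47) = 47
n1.2 (MIN): min(16, 47) = 16
n1.3.1 (MAX): max(33, -27) = 33
n1.3.2 (MAX): max(21, -40, -43) = 21
n1.3 (MIN): min(33, 21) = 21
n1 (MAX): max(-15, 16, 21) = 21
n2.1.1 (MAX): max(28, -34) = 28
n2.1.2 (MAX): max(-15, -5, -33) = -5
n2.1.3 (MAX): max(32, -35, 27) = 32
n2.1.4 (MAX): max(-6, 7) = 7
n2.1 (MIN): min(28, -5, 32, 7) = -5
n2.2.1 (MAX): max(-39, 35, 44) = 44
n2.2.2 (MAX): max(-33, -40, -17, 0) = 0
n2.2.3 (MAX): max(11, 22) = 22
n2.2 (MIN): min(44, 0, 22) = 0
n2 (MAX): max(-5, 0) = 0
r (MIN): min(21, 0) = 0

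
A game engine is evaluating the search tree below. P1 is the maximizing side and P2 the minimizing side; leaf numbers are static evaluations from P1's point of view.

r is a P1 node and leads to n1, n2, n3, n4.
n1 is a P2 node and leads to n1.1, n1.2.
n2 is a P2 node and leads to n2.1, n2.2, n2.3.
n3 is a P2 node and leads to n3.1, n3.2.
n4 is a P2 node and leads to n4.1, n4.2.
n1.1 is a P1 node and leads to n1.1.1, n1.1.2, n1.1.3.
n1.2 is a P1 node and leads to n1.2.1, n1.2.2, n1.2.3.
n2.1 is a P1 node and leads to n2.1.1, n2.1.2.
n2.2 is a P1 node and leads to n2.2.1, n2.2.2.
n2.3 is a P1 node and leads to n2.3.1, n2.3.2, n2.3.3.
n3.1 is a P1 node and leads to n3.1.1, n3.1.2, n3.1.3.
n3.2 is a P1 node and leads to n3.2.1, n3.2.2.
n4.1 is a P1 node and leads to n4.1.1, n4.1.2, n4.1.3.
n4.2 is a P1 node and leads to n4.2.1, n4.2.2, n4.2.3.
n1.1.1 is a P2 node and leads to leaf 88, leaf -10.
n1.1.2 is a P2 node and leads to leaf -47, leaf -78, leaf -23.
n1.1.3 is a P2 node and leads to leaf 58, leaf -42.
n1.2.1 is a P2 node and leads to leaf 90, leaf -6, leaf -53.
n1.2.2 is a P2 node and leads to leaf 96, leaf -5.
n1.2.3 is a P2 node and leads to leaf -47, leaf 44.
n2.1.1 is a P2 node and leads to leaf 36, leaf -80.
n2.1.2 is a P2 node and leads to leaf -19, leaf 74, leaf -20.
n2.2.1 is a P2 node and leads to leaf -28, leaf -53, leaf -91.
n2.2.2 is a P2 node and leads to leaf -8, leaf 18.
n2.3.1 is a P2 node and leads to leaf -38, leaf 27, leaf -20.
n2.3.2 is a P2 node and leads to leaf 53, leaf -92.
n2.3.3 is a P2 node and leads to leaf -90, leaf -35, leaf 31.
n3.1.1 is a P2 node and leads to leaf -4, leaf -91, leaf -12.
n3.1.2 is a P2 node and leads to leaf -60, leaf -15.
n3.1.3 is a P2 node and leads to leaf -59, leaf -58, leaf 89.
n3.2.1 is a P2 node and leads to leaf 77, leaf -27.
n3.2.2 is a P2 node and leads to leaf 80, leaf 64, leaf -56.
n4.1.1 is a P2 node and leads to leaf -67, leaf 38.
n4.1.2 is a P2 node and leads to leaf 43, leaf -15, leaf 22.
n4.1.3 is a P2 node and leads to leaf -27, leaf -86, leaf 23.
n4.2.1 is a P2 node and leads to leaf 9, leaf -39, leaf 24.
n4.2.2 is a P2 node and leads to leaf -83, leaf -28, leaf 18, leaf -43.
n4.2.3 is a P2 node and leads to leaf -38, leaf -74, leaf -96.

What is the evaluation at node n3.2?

-27

n3.2.1 (P2): min(77, -27) = -27
n3.2.2 (P2): min(80, 64, -56) = -56
n3.2 (P1): max(-27, -56) = -27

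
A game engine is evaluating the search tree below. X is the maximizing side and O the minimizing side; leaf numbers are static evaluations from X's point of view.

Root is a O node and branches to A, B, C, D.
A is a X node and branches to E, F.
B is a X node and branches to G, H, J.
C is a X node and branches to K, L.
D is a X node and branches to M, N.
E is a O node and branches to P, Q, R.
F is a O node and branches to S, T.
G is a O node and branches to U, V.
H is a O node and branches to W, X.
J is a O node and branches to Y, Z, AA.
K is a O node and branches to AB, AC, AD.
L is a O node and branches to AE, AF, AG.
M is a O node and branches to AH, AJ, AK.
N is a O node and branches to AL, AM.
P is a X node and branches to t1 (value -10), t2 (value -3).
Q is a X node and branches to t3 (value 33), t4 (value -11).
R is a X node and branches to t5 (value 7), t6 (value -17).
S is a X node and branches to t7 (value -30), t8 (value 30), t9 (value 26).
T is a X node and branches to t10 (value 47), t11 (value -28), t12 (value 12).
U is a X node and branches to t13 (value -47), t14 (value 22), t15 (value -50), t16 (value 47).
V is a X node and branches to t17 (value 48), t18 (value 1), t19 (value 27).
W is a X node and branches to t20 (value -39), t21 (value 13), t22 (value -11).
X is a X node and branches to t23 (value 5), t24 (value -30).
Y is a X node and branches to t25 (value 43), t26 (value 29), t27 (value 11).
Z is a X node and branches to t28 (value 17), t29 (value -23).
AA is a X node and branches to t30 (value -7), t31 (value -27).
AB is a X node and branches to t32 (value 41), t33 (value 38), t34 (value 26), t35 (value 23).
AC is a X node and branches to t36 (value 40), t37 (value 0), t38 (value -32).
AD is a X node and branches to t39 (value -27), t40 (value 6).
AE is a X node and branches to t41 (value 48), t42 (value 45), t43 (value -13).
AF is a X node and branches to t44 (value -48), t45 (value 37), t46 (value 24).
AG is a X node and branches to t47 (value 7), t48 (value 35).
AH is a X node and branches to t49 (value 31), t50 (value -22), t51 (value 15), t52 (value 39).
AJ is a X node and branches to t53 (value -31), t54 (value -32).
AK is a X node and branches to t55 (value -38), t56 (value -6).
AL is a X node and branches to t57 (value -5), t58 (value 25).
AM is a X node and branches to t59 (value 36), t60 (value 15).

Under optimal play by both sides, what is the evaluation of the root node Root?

25

P (X): max(-10, -3) = -3
Q (X): max(33, -11) = 33
R (X): max(7, -17) = 7
E (O): min(-3, 33, 7) = -3
S (X): max(-30, 30, 26) = 30
T (X): max(47, -28, 12) = 47
F (O): min(30, 47) = 30
A (X): max(-3, 30) = 30
U (X): max(-47, 22, -50, 47) = 47
V (X): max(48, 1, 27) = 48
G (O): min(47, 48) = 47
W (X): max(-39, 13, -11) = 13
X (X): max(5, -30) = 5
H (O): min(13, 5) = 5
Y (X): max(43, 29, 11) = 43
Z (X): max(17, -23) = 17
AA (X): max(-7, -27) = -7
J (O): min(43, 17, -7) = -7
B (X): max(47, 5, -7) = 47
AB (X): max(41, 38, 26, 23) = 41
AC (X): max(40, 0, -32) = 40
AD (X): max(-27, 6) = 6
K (O): min(41, 40, 6) = 6
AE (X): max(48, 45, -13) = 48
AF (X): max(-48, 37, 24) = 37
AG (X): max(7, 35) = 35
L (O): min(48, 37, 35) = 35
C (X): max(6, 35) = 35
AH (X): max(31, -22, 15, 39) = 39
AJ (X): max(-31, -32) = -31
AK (X): max(-38, -6) = -6
M (O): min(39, -31, -6) = -31
AL (X): max(-5, 25) = 25
AM (X): max(36, 15) = 36
N (O): min(25, 36) = 25
D (X): max(-31, 25) = 25
Root (O): min(30, 47, 35, 25) = 25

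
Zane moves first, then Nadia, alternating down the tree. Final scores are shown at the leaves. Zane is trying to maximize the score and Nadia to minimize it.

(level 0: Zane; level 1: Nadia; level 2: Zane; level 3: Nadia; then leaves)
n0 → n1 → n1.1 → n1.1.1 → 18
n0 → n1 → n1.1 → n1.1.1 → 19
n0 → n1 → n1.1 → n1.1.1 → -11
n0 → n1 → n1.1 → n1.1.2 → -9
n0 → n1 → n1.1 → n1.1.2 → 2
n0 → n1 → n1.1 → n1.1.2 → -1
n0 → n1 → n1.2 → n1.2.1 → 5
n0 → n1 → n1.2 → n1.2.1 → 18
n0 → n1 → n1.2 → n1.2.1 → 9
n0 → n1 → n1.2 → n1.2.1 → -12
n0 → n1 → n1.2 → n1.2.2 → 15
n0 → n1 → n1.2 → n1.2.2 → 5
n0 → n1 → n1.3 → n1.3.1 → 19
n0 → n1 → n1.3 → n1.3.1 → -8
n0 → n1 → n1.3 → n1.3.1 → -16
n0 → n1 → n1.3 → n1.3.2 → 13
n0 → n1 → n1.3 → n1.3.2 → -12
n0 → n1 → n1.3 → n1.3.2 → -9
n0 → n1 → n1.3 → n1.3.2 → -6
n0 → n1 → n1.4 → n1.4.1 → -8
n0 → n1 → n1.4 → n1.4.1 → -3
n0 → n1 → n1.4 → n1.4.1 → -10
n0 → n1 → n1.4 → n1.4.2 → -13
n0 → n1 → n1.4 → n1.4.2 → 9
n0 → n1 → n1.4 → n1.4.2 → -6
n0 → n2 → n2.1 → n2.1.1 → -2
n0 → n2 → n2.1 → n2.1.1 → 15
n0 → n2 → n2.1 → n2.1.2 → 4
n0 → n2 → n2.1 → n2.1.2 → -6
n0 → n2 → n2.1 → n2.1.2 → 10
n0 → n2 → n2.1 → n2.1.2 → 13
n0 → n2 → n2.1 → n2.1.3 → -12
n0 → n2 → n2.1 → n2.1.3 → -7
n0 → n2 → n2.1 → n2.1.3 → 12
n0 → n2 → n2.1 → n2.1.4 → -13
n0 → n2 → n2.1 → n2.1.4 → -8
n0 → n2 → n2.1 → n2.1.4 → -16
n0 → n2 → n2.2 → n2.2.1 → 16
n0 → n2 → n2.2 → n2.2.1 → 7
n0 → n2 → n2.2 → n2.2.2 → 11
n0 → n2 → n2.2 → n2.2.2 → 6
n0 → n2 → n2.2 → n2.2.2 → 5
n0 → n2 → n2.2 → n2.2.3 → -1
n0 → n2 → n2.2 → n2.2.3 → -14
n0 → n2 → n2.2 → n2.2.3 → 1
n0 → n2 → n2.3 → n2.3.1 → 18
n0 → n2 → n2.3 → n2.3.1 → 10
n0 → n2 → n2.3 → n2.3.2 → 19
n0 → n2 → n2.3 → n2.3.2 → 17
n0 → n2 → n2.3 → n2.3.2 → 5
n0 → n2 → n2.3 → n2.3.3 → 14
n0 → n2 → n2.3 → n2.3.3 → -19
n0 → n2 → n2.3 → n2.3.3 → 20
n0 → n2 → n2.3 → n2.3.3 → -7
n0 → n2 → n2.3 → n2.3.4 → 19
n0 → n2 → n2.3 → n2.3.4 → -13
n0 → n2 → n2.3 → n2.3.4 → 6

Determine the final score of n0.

-2

n1.1.1 (Nadia): min(18, 19, -11) = -11
n1.1.2 (Nadia): min(-9, 2, -1) = -9
n1.1 (Zane): max(-11, -9) = -9
n1.2.1 (Nadia): min(5, 18, 9, -12) = -12
n1.2.2 (Nadia): min(15, 5) = 5
n1.2 (Zane): max(-12, 5) = 5
n1.3.1 (Nadia): min(19, -8, -16) = -16
n1.3.2 (Nadia): min(13, -12, -9, -6) = -12
n1.3 (Zane): max(-16, -12) = -12
n1.4.1 (Nadia): min(-8, -3, -10) = -10
n1.4.2 (Nadia): min(-13, 9, -6) = -13
n1.4 (Zane): max(-10, -13) = -10
n1 (Nadia): min(-9, 5, -12, -10) = -12
n2.1.1 (Nadia): min(-2, 15) = -2
n2.1.2 (Nadia): min(4, -6, 10, 13) = -6
n2.1.3 (Nadia): min(-12, -7, 12) = -12
n2.1.4 (Nadia): min(-13, -8, -16) = -16
n2.1 (Zane): max(-2, -6, -12, -16) = -2
n2.2.1 (Nadia): min(16, 7) = 7
n2.2.2 (Nadia): min(11, 6, 5) = 5
n2.2.3 (Nadia): min(-1, -14, 1) = -14
n2.2 (Zane): max(7, 5, -14) = 7
n2.3.1 (Nadia): min(18, 10) = 10
n2.3.2 (Nadia): min(19, 17, 5) = 5
n2.3.3 (Nadia): min(14, -19, 20, -7) = -19
n2.3.4 (Nadia): min(19, -13, 6) = -13
n2.3 (Zane): max(10, 5, -19, -13) = 10
n2 (Nadia): min(-2, 7, 10) = -2
n0 (Zane): max(-12, -2) = -2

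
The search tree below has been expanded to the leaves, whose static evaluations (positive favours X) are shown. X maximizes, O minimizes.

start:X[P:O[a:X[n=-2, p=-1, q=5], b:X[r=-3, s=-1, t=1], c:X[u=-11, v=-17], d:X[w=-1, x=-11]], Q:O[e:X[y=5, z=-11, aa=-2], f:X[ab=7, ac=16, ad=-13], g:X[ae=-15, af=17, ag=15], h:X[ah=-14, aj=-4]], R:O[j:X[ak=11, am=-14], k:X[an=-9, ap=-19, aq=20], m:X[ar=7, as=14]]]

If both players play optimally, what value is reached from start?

11

a (X): max(-2, -1, 5) = 5
b (X): max(-3, -1, 1) = 1
c (X): max(-11, -17) = -11
d (X): max(-1, -11) = -1
P (O): min(5, 1, -11, -1) = -11
e (X): max(5, -11, -2) = 5
f (X): max(7, 16, -13) = 16
g (X): max(-15, 17, 15) = 17
h (X): max(-14, -4) = -4
Q (O): min(5, 16, 17, -4) = -4
j (X): max(11, -14) = 11
k (X): max(-9, -19, 20) = 20
m (X): max(7, 14) = 14
R (O): min(11, 20, 14) = 11
start (X): max(-11, -4, 11) = 11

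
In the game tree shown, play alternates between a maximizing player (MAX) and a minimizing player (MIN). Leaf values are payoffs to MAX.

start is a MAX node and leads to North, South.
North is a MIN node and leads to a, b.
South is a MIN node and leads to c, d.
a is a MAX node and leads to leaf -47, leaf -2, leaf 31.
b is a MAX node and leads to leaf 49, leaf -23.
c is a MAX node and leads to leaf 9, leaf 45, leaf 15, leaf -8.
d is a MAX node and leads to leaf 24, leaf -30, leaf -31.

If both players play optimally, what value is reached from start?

a (MAX): max(-47, -2, 31) = 31
b (MAX): max(49, -23) = 49
North (MIN): min(31, 49) = 31
c (MAX): max(9, 45, 15, -8) = 45
d (MAX): max(24, -30, -31) = 24
South (MIN): min(45, 24) = 24
start (MAX): max(31, 24) = 31

31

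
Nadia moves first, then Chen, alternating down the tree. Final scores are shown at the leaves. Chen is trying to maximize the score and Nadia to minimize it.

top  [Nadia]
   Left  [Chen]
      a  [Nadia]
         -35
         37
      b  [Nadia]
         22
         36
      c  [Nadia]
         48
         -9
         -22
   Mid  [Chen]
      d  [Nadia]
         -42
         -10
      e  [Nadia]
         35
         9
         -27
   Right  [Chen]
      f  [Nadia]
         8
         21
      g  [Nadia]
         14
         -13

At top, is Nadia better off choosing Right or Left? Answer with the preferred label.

Right

f (Nadia): min(8, 21) = 8
g (Nadia): min(14, -13) = -13
Right (Chen): max(8, -13) = 8
a (Nadia): min(-35, 37) = -35
b (Nadia): min(22, 36) = 22
c (Nadia): min(48, -9, -22) = -22
Left (Chen): max(-35, 22, -22) = 22
Nadia prefers the lower value; Right=8, Left=22. Right is better since 8 < 22.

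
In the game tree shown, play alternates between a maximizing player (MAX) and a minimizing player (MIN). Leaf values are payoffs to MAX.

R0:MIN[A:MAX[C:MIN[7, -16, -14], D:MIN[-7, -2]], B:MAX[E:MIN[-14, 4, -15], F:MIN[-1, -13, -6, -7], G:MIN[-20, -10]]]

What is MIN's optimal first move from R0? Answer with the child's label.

B

C (MIN): min(7, -16, -14) = -16
D (MIN): min(-7, -2) = -7
A (MAX): max(-16, -7) = -7
E (MIN): min(-14, 4, -15) = -15
F (MIN): min(-1, -13, -6, -7) = -13
G (MIN): min(-20, -10) = -20
B (MAX): max(-15, -13, -20) = -13
R0 (MIN): min(-7, -13) = -13
MIN at R0 wants the lowest of {A=-7, B=-13}, so chooses B.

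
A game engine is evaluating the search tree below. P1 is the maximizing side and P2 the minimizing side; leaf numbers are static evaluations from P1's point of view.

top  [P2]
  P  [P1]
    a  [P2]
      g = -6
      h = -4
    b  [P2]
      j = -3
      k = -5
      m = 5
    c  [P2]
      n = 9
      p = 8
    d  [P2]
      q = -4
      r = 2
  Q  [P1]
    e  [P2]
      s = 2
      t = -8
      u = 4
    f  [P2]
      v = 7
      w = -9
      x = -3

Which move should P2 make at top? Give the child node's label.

Q

a (P2): min(-6, -4) = -6
b (P2): min(-3, -5, 5) = -5
c (P2): min(9, 8) = 8
d (P2): min(-4, 2) = -4
P (P1): max(-6, -5, 8, -4) = 8
e (P2): min(2, -8, 4) = -8
f (P2): min(7, -9, -3) = -9
Q (P1): max(-8, -9) = -8
top (P2): min(8, -8) = -8
P2 at top wants the lowest of {P=8, Q=-8}, so chooses Q.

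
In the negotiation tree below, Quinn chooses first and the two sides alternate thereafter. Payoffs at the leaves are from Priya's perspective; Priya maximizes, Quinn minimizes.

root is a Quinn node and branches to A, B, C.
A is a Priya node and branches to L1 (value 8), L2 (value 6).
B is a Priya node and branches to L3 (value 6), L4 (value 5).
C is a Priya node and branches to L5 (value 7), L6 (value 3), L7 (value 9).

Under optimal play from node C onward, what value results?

C (Priya): max(7, 3, 9) = 9

9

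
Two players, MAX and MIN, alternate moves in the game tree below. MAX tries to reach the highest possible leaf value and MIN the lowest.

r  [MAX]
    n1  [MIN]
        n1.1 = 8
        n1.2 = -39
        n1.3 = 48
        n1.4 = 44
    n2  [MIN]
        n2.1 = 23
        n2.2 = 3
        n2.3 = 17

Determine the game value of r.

3

n1 (MIN): min(8, -39, 48, 44) = -39
n2 (MIN): min(23, 3, 17) = 3
r (MAX): max(-39, 3) = 3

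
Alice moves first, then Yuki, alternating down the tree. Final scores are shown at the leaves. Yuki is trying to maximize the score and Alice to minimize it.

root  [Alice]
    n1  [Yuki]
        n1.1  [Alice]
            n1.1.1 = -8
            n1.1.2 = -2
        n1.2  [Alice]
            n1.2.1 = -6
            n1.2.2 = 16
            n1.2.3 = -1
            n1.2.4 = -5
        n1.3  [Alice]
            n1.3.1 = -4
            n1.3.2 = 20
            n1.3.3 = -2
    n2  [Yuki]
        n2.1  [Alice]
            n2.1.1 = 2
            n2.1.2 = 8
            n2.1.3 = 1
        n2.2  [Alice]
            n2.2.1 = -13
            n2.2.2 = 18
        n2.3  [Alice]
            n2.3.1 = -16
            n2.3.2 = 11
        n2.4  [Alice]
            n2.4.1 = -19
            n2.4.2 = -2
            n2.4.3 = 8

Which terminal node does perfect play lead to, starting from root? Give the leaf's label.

n1.3.1

n1.1 (Alice): min(-8, -2) = -8
n1.2 (Alice): min(-6, 16, -1, -5) = -6
n1.3 (Alice): min(-4, 20, -2) = -4
n1 (Yuki): max(-8, -6, -4) = -4
n2.1 (Alice): min(2, 8, 1) = 1
n2.2 (Alice): min(-13, 18) = -13
n2.3 (Alice): min(-16, 11) = -16
n2.4 (Alice): min(-19, -2, 8) = -19
n2 (Yuki): max(1, -13, -16, -19) = 1
root (Alice): min(-4, 1) = -4
At root, Alice picks n1 (lowest: -4).
At n1, Yuki picks n1.3 (highest: -4).
At n1.3, Alice picks n1.3.1 (lowest: -4).
Terminal value -4.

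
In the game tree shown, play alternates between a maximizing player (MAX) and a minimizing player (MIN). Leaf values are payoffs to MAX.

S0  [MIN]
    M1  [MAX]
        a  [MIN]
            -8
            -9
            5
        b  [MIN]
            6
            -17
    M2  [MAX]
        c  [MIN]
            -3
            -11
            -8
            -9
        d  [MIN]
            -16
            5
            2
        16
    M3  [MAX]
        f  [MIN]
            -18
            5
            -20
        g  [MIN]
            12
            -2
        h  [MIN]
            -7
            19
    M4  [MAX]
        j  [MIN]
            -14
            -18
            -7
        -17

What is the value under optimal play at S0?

a (MIN): min(-8, -9, 5) = -9
b (MIN): min(6, -17) = -17
M1 (MAX): max(-9, -17) = -9
c (MIN): min(-3, -11, -8, -9) = -11
d (MIN): min(-16, 5, 2) = -16
M2 (MAX): max(-11, -16, 16) = 16
f (MIN): min(-18, 5, -20) = -20
g (MIN): min(12, -2) = -2
h (MIN): min(-7, 19) = -7
M3 (MAX): max(-20, -2, -7) = -2
j (MIN): min(-14, -18, -7) = -18
M4 (MAX): max(-18, -17) = -17
S0 (MIN): min(-9, 16, -2, -17) = -17

-17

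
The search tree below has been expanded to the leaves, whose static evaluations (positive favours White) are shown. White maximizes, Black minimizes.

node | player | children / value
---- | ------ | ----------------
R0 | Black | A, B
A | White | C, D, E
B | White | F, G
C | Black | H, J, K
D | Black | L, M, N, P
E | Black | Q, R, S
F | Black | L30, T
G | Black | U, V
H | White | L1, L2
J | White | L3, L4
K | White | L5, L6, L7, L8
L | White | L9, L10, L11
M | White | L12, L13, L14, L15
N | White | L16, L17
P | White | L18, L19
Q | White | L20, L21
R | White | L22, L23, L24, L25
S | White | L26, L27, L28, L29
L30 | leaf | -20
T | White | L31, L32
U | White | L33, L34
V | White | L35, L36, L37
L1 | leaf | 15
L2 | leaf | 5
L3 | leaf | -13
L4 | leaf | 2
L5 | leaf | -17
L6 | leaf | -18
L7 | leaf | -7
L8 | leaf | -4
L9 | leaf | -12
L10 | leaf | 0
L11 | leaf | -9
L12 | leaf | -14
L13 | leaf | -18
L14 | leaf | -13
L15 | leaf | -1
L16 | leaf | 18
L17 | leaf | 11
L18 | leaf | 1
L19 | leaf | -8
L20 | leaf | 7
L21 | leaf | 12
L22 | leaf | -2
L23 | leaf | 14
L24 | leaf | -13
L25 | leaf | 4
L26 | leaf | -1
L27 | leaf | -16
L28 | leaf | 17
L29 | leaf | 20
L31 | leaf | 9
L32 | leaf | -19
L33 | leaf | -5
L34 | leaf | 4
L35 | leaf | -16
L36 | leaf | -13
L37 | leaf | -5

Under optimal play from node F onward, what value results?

T (White): max(9, -19) = 9
F (Black): min(-20, 9) = -20

-20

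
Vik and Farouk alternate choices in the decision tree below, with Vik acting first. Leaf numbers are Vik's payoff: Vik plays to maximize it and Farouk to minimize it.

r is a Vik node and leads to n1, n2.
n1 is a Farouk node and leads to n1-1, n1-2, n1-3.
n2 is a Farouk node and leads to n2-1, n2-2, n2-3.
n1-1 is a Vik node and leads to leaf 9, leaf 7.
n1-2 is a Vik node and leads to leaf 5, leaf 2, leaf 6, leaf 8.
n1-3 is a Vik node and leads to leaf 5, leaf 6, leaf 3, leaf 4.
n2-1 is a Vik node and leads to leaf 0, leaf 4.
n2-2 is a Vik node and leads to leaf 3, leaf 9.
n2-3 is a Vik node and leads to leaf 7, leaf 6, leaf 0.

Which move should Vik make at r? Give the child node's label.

n1-1 (Vik): max(9, 7) = 9
n1-2 (Vik): max(5, 2, 6, 8) = 8
n1-3 (Vik): max(5, 6, 3, 4) = 6
n1 (Farouk): min(9, 8, 6) = 6
n2-1 (Vik): max(0, 4) = 4
n2-2 (Vik): max(3, 9) = 9
n2-3 (Vik): max(7, 6, 0) = 7
n2 (Farouk): min(4, 9, 7) = 4
r (Vik): max(6, 4) = 6
Vik at r wants the highest of {n1=6, n2=4}, so chooses n1.

n1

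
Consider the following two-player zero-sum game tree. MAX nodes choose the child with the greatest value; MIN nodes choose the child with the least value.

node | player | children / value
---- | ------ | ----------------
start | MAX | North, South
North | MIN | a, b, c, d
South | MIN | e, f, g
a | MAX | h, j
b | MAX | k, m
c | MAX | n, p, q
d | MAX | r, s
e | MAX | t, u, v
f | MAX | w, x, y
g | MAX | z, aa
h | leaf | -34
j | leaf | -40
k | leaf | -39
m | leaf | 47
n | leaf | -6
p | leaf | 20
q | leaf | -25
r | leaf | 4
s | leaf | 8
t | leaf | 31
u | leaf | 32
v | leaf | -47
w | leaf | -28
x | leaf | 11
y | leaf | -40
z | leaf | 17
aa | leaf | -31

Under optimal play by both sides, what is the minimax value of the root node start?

a (MAX): max(-34, -40) = -34
b (MAX): max(-39, 47) = 47
c (MAX): max(-6, 20, -25) = 20
d (MAX): max(4, 8) = 8
North (MIN): min(-34, 47, 20, 8) = -34
e (MAX): max(31, 32, -47) = 32
f (MAX): max(-28, 11, -40) = 11
g (MAX): max(17, -31) = 17
South (MIN): min(32, 11, 17) = 11
start (MAX): max(-34, 11) = 11

11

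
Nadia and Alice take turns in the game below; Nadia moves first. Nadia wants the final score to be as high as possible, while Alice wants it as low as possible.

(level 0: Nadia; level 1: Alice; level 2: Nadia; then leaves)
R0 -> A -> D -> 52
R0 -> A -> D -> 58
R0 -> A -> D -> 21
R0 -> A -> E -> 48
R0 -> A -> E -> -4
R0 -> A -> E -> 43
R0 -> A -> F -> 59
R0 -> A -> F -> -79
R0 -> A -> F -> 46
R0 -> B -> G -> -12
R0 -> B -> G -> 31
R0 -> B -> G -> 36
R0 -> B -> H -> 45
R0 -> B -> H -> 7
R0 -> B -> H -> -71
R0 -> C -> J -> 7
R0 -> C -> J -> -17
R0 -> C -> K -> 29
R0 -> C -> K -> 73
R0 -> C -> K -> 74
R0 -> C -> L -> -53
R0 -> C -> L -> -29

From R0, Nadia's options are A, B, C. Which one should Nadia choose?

A

D (Nadia): max(52, 58, 21) = 58
E (Nadia): max(48, -4, 43) = 48
F (Nadia): max(59, -79, 46) = 59
A (Alice): min(58, 48, 59) = 48
G (Nadia): max(-12, 31, 36) = 36
H (Nadia): max(45, 7, -71) = 45
B (Alice): min(36, 45) = 36
J (Nadia): max(7, -17) = 7
K (Nadia): max(29, 73, 74) = 74
L (Nadia): max(-53, -29) = -29
C (Alice): min(7, 74, -29) = -29
R0 (Nadia): max(48, 36, -29) = 48
Nadia at R0 wants the highest of {A=48, B=36, C=-29}, so chooses A.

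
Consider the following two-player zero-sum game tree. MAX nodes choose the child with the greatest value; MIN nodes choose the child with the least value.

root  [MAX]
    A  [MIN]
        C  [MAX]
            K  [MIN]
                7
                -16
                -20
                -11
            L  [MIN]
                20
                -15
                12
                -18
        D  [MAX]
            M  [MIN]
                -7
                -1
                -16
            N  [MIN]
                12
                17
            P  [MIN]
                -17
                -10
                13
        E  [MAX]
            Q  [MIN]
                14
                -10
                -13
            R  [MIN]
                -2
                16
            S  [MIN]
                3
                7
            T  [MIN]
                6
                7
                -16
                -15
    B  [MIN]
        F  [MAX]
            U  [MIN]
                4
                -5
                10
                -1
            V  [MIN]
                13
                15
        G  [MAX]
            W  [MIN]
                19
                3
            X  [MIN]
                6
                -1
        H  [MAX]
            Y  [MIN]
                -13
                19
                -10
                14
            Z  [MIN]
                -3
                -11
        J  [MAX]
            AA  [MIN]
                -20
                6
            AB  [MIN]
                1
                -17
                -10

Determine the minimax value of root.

K (MIN): min(7, -16, -20, -11) = -20
L (MIN): min(20, -15, 12, -18) = -18
C (MAX): max(-20, -18) = -18
M (MIN): min(-7, -1, -16) = -16
N (MIN): min(12, 17) = 12
P (MIN): min(-17, -10, 13) = -17
D (MAX): max(-16, 12, -17) = 12
Q (MIN): min(14, -10, -13) = -13
R (MIN): min(-2, 16) = -2
S (MIN): min(3, 7) = 3
T (MIN): min(6, 7, -16, -15) = -16
E (MAX): max(-13, -2, 3, -16) = 3
A (MIN): min(-18, 12, 3) = -18
U (MIN): min(4, -5, 10, -1) = -5
V (MIN): min(13, 15) = 13
F (MAX): max(-5, 13) = 13
W (MIN): min(19, 3) = 3
X (MIN): min(6, -1) = -1
G (MAX): max(3, -1) = 3
Y (MIN): min(-13, 19, -10, 14) = -13
Z (MIN): min(-3, -11) = -11
H (MAX): max(-13, -11) = -11
AA (MIN): min(-20, 6) = -20
AB (MIN): min(1, -17, -10) = -17
J (MAX): max(-20, -17) = -17
B (MIN): min(13, 3, -11, -17) = -17
root (MAX): max(-18, -17) = -17

-17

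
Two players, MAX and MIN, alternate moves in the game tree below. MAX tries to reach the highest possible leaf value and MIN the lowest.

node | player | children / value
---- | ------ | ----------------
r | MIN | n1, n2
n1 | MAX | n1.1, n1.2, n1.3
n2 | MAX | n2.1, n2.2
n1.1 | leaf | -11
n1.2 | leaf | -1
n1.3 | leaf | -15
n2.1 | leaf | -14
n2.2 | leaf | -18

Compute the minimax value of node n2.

n2 (MAX): max(-14, -18) = -14

-14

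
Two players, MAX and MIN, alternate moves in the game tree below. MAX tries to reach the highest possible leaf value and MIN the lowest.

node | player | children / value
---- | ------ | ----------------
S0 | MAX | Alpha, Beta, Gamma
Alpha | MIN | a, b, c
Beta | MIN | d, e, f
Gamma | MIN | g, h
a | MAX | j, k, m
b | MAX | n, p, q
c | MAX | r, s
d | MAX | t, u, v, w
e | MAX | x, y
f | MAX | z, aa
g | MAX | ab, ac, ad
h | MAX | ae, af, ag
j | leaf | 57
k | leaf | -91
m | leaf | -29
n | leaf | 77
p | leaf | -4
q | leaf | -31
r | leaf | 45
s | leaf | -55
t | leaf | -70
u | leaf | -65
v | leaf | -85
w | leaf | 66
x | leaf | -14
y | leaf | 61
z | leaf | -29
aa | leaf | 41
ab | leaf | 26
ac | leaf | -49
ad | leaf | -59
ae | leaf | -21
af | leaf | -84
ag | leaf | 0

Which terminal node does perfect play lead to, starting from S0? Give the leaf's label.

a (MAX): max(57, -91, -29) = 57
b (MAX): max(77, -4, -31) = 77
c (MAX): max(45, -55) = 45
Alpha (MIN): min(57, 77, 45) = 45
d (MAX): max(-70, -65, -85, 66) = 66
e (MAX): max(-14, 61) = 61
f (MAX): max(-29, 41) = 41
Beta (MIN): min(66, 61, 41) = 41
g (MAX): max(26, -49, -59) = 26
h (MAX): max(-21, -84, 0) = 0
Gamma (MIN): min(26, 0) = 0
S0 (MAX): max(45, 41, 0) = 45
At S0, MAX picks Alpha (highest: 45).
At Alpha, MIN picks c (lowest: 45).
At c, MAX picks r (highest: 45).
Terminal value 45.

r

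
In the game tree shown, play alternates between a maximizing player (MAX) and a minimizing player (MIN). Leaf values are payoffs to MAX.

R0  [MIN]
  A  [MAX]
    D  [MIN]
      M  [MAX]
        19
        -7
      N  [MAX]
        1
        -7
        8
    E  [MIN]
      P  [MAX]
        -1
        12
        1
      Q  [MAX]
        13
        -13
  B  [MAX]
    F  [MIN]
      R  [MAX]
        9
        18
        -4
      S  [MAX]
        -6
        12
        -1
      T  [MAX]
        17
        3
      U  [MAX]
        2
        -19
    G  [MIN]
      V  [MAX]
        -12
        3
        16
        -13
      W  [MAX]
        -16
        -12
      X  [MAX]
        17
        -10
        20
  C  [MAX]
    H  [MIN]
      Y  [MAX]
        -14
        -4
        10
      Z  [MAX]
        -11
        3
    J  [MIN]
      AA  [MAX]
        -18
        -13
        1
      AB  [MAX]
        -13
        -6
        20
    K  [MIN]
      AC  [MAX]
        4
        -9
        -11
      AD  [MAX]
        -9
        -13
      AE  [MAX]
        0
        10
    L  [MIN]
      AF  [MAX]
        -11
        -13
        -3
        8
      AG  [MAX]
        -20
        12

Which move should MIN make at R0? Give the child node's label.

B

M (MAX): max(19, -7) = 19
N (MAX): max(1, -7, 8) = 8
D (MIN): min(19, 8) = 8
P (MAX): max(-1, 12, 1) = 12
Q (MAX): max(13, -13) = 13
E (MIN): min(12, 13) = 12
A (MAX): max(8, 12) = 12
R (MAX): max(9, 18, -4) = 18
S (MAX): max(-6, 12, -1) = 12
T (MAX): max(17, 3) = 17
U (MAX): max(2, -19) = 2
F (MIN): min(18, 12, 17, 2) = 2
V (MAX): max(-12, 3, 16, -13) = 16
W (MAX): max(-16, -12) = -12
X (MAX): max(17, -10, 20) = 20
G (MIN): min(16, -12, 20) = -12
B (MAX): max(2, -12) = 2
Y (MAX): max(-14, -4, 10) = 10
Z (MAX): max(-11, 3) = 3
H (MIN): min(10, 3) = 3
AA (MAX): max(-18, -13, 1) = 1
AB (MAX): max(-13, -6, 20) = 20
J (MIN): min(1, 20) = 1
AC (MAX): max(4, -9, -11) = 4
AD (MAX): max(-9, -13) = -9
AE (MAX): max(0, 10) = 10
K (MIN): min(4, -9, 10) = -9
AF (MAX): max(-11, -13, -3, 8) = 8
AG (MAX): max(-20, 12) = 12
L (MIN): min(8, 12) = 8
C (MAX): max(3, 1, -9, 8) = 8
R0 (MIN): min(12, 2, 8) = 2
MIN at R0 wants the lowest of {A=12, B=2, C=8}, so chooses B.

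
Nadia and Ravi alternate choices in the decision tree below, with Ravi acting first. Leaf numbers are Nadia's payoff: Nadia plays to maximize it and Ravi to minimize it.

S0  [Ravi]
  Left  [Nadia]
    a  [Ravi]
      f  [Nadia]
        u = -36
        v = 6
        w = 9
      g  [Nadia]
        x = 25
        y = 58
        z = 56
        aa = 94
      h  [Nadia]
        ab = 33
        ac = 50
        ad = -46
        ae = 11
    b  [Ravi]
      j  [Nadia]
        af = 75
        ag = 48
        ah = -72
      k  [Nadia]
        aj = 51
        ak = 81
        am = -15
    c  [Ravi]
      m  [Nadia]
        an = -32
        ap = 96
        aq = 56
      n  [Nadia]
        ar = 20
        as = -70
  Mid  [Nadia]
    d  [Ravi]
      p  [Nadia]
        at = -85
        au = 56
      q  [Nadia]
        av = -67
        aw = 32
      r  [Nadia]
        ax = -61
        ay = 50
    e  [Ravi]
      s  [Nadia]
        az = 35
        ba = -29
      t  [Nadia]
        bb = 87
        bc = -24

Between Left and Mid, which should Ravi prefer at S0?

Mid

f (Nadia): max(-36, 6, 9) = 9
g (Nadia): max(25, 58, 56, 94) = 94
h (Nadia): max(33, 50, -46, 11) = 50
a (Ravi): min(9, 94, 50) = 9
j (Nadia): max(75, 48, -72) = 75
k (Nadia): max(51, 81, -15) = 81
b (Ravi): min(75, 81) = 75
m (Nadia): max(-32, 96, 56) = 96
n (Nadia): max(20, -70) = 20
c (Ravi): min(96, 20) = 20
Left (Nadia): max(9, 75, 20) = 75
p (Nadia): max(-85, 56) = 56
q (Nadia): max(-67, 32) = 32
r (Nadia): max(-61, 50) = 50
d (Ravi): min(56, 32, 50) = 32
s (Nadia): max(35, -29) = 35
t (Nadia): max(87, -24) = 87
e (Ravi): min(35, 87) = 35
Mid (Nadia): max(32, 35) = 35
Ravi prefers the lower value; Left=75, Mid=35. Mid is better since 35 < 75.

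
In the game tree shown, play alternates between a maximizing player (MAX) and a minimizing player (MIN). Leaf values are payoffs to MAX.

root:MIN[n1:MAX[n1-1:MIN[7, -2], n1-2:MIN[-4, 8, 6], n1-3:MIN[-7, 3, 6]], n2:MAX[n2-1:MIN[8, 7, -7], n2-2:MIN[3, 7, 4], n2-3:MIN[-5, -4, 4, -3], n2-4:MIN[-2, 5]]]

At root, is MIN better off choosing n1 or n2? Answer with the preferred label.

n1-1 (MIN): min(7, -2) = -2
n1-2 (MIN): min(-4, 8, 6) = -4
n1-3 (MIN): min(-7, 3, 6) = -7
n1 (MAX): max(-2, -4, -7) = -2
n2-1 (MIN): min(8, 7, -7) = -7
n2-2 (MIN): min(3, 7, 4) = 3
n2-3 (MIN): min(-5, -4, 4, -3) = -5
n2-4 (MIN): min(-2, 5) = -2
n2 (MAX): max(-7, 3, -5, -2) = 3
MIN prefers the lower value; n1=-2, n2=3. n1 is better since -2 < 3.

n1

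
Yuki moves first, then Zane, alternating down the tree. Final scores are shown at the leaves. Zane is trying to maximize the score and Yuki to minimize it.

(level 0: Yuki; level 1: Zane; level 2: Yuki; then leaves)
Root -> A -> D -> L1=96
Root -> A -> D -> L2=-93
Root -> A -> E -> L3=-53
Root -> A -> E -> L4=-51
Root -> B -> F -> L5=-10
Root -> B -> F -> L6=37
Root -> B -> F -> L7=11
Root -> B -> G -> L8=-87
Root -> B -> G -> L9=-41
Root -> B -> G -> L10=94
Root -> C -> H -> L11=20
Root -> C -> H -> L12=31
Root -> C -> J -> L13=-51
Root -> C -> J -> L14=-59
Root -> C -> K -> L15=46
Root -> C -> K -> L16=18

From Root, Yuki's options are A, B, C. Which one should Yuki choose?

A

D (Yuki): min(96, -93) = -93
E (Yuki): min(-53, -51) = -53
A (Zane): max(-93, -53) = -53
F (Yuki): min(-10, 37, 11) = -10
G (Yuki): min(-87, -41, 94) = -87
B (Zane): max(-10, -87) = -10
H (Yuki): min(20, 31) = 20
J (Yuki): min(-51, -59) = -59
K (Yuki): min(46, 18) = 18
C (Zane): max(20, -59, 18) = 20
Root (Yuki): min(-53, -10, 20) = -53
Yuki at Root wants the lowest of {A=-53, B=-10, C=20}, so chooses A.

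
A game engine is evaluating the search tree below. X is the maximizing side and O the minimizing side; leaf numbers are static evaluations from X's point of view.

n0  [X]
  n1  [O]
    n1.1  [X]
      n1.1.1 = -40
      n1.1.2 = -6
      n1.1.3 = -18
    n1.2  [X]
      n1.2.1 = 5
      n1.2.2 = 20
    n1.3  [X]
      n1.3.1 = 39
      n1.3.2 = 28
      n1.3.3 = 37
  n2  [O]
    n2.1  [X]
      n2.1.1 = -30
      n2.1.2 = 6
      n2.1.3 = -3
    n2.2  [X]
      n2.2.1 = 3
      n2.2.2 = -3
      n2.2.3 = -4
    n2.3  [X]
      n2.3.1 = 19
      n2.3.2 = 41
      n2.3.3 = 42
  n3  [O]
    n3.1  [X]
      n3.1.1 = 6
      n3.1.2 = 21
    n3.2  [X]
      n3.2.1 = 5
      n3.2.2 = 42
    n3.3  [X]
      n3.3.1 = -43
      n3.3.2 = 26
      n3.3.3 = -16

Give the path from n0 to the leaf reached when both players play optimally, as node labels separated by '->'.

n1.1 (X): max(-40, -6, -18) = -6
n1.2 (X): max(5, 20) = 20
n1.3 (X): max(39, 28, 37) = 39
n1 (O): min(-6, 20, 39) = -6
n2.1 (X): max(-30, 6, -3) = 6
n2.2 (X): max(3, -3, -4) = 3
n2.3 (X): max(19, 41, 42) = 42
n2 (O): min(6, 3, 42) = 3
n3.1 (X): max(6, 21) = 21
n3.2 (X): max(5, 42) = 42
n3.3 (X): max(-43, 26, -16) = 26
n3 (O): min(21, 42, 26) = 21
n0 (X): max(-6, 3, 21) = 21
At n0, X picks n3 (highest: 21).
At n3, O picks n3.1 (lowest: 21).
At n3.1, X picks n3.1.2 (highest: 21).
Terminal value 21.

n0 -> n3 -> n3.1 -> n3.1.2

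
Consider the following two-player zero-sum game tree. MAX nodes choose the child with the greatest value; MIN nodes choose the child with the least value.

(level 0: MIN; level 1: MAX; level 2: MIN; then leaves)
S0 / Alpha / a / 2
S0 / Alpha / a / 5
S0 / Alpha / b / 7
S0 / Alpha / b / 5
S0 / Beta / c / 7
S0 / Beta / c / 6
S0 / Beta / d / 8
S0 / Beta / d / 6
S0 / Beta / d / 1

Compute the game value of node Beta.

6

c (MIN): min(7, 6) = 6
d (MIN): min(8, 6, 1) = 1
Beta (MAX): max(6, 1) = 6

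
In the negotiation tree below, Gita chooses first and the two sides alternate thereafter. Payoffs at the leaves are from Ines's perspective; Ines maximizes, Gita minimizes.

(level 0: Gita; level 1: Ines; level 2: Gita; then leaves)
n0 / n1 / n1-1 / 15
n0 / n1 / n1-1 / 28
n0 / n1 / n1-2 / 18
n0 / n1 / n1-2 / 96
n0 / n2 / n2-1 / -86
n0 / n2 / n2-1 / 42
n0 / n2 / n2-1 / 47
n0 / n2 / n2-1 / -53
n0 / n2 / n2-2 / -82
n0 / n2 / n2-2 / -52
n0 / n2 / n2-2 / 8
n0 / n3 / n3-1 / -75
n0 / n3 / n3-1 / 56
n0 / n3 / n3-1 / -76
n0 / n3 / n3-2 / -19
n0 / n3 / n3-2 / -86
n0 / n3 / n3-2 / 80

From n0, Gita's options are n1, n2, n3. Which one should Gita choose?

n1-1 (Gita): min(15, 28) = 15
n1-2 (Gita): min(18, 96) = 18
n1 (Ines): max(15, 18) = 18
n2-1 (Gita): min(-86, 42, 47, -53) = -86
n2-2 (Gita): min(-82, -52, 8) = -82
n2 (Ines): max(-86, -82) = -82
n3-1 (Gita): min(-75, 56, -76) = -76
n3-2 (Gita): min(-19, -86, 80) = -86
n3 (Ines): max(-76, -86) = -76
n0 (Gita): min(18, -82, -76) = -82
Gita at n0 wants the lowest of {n1=18, n2=-82, n3=-76}, so chooses n2.

n2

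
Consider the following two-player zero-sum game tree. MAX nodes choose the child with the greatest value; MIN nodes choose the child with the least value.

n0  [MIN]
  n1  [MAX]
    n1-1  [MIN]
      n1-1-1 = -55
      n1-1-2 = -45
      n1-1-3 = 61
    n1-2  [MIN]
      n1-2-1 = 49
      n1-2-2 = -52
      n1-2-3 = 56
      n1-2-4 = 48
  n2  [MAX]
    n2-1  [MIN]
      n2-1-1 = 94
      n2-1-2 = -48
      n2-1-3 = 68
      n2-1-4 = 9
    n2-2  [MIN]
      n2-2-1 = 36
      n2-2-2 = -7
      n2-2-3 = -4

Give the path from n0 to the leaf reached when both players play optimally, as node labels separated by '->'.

n0 -> n1 -> n1-2 -> n1-2-2

n1-1 (MIN): min(-55, -45, 61) = -55
n1-2 (MIN): min(49, -52, 56, 48) = -52
n1 (MAX): max(-55, -52) = -52
n2-1 (MIN): min(94, -48, 68, 9) = -48
n2-2 (MIN): min(36, -7, -4) = -7
n2 (MAX): max(-48, -7) = -7
n0 (MIN): min(-52, -7) = -52
At n0, MIN picks n1 (lowest: -52).
At n1, MAX picks n1-2 (highest: -52).
At n1-2, MIN picks n1-2-2 (lowest: -52).
Terminal value -52.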